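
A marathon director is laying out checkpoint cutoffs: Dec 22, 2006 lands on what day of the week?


Date: 2006-12-22
January 1, 2006 is a Sunday
Day of year: 356
Offset from Jan 1: 355 days
355 mod 7 = 5
Result: Friday

Friday


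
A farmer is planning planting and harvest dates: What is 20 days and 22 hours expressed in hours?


Days: 20
Extra hours: 22
Hours per day: 24
Days to hours: 20 x 24 = 480
Total: 480 + 22 = 502

502


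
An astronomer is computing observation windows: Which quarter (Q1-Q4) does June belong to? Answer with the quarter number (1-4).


Month: June (month 6)
Q1: January-March (months 1-3)
Q2: April-June (months 4-6)
Q3: July-September (months 7-9)
Q4: October-December (months 10-12)
Month 6 falls in Q2

2


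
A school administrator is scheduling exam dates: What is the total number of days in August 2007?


Month: August
Year: 2007
August is a 31-day month
Total: 31 days

31


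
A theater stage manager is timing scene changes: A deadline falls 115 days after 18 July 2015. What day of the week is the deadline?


Start: 2015-07-18 (Saturday)
Step 1 - find target date: add 115 days
  2015-07-18 + 115 days = 2015-11-10
Step 2 - day of week:
  115 mod 7 = 3
  Saturday + 3 days -> Tuesday
Result: Tuesday (2015-11-10)

Tuesday


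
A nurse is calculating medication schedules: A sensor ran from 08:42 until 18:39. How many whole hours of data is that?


Start: 08:42
End: 18:39
Hour difference: 18 - 8 = 10 hours
Minute difference: 39 - 42 = -3 minutes
Total minutes: 597
Complete hours: 597 / 60 = 9 (remainder 57)

9


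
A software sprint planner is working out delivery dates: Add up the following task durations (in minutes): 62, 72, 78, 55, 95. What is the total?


Durations: 62, 72, 78, 55, 95
Running sum: 62
+ 72 = 134
+ 78 = 212
+ 55 = 267
+ 95 = 362
Total duration: 362 minutes
That is 6 hours and 2 minutes

362


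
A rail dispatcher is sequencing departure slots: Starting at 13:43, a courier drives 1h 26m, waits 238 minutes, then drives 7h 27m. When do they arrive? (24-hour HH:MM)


Depart: 13:43
Leg 1: +86 min -> 15:09
Layover: +238 min -> 19:07
Leg 2: +447 min -> 02:34
Total travel: 771 minutes = 12h 51m
Arrival: 02:34

02:34


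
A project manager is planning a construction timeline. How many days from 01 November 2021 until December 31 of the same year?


Start: November 01, 2021
End: December 31, 2021
Days left in November: 29
December: 31
Sum of remaining months: 31
Total: 29 + 31 = 60

60


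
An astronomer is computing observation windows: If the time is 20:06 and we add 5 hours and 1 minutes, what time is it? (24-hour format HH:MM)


Start time: 20:06
Adding: 5 hours 1 minutes
Minutes: 6 + 1 = 7
Hours: 20 + 5 + 0 = 25
Hour wraparound: 25 mod 24 = 1
Result: 01:07

01:07


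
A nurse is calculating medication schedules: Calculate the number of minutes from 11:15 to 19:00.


Start time: 11:15 = 675 minutes from midnight
End time: 19:00 = 1140 minutes from midnight
Difference: 1140 - 675 = 465 minutes
That is 7 hours and 45 minutes

465


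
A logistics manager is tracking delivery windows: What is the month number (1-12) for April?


Calendar month order:
3. March
4. April <--
5. May
April is month number 4

4


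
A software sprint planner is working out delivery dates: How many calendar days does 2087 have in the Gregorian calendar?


Year: 2087
Check leap year rules:
Divisible by 4? No
2087 is not a leap year
Days: 365

365


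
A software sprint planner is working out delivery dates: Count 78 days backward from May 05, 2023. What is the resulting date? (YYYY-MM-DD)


Start: 2023-05-05
Subtracting 78 days
Days already passed in May: 5
After going back through May: 73 more days to subtract
April 2023: 30 days, 43 remaining
March 2023: 31 days, 12 remaining
February 2023 has 28 days, need 12
Result: 2023-02-16

2023-02-16


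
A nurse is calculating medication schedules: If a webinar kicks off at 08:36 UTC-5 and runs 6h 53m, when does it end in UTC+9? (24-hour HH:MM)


Start: 08:36 in UTC-5
Step 1 - add duration:
  minutes: 36 + 53 = 89 (carry 1h)
  hours: 8 + 6 + 1 = 15
  end in UTC-5: 15:29
Step 2 - convert UTC-5 -> UTC+9:
  offset difference: 9 - (-5) = 14 hours
  15 + (14) = 29 -> mod 24 = 5
Result: 05:29 in UTC+9

05:29


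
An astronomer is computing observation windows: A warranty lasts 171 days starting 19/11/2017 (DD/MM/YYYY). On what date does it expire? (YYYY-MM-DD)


Start: 2017-11-19
Adding 171 days
Days remaining in November: 11
After November: 160 days still to add
December 2017: 31 days, 129 remaining
January 2018: 31 days, 98 remaining
February 2018: 28 days, 70 remaining
March 2018: 31 days, 39 remaining
Result: 2018-05-09

2018-05-09


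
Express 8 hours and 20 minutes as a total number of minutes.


Hours: 8
Extra minutes: 20
Minutes per hour: 60
Hours to minutes: 8 x 60 = 480
Total: 480 + 20 = 500

500


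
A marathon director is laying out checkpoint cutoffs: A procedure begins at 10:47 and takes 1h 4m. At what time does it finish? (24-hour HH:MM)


Start time: 10:47
Adding: 1 hours 4 minutes
Minutes: 47 + 4 = 51
Hours: 10 + 1 + 0 = 11
Result: 11:51

11:51


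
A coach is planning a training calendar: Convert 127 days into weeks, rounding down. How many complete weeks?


Total days: 127
Days per week: 7
Division: 127 / 7 = 18 remainder 1
Complete weeks: 18
Remaining days: 1

18


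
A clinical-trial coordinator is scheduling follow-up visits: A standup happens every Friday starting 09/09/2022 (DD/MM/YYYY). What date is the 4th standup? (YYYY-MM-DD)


First occurrence: 2022-09-09 (occurrence 1)
Each occurrence is 7 days after the previous.
Occurrence 4 is 3 weeks after the first.
3 weeks = 21 days
2022-09-09 + 21 days = 2022-09-30

2022-09-30


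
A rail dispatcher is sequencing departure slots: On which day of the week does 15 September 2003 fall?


Date: 2003-09-15
January 1, 2003 is a Wednesday
Day of year: 258
Offset from Jan 1: 257 days
257 mod 7 = 5
Result: Monday

Monday


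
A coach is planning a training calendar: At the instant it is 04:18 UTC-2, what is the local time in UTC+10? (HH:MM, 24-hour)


Local time: 04:18 at UTC-2 (offset -2h)
Target zone: UTC+10 (offset 10h)
Difference: 10 - (-2) = 12 hours
Calculation: 4 + (12) = 16
Result: 16:18

16:18


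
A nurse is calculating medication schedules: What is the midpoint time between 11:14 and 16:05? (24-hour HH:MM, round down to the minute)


Start time: 11:14 = 674 minutes from midnight
End time: 16:05 = 965 minutes from midnight
Sum: 674 + 965 = 1639
Midpoint: 1639 / 2 = 819 minutes
Convert: 819 / 60 = 13 hours, 39 minutes
Result: 13:39

13:39


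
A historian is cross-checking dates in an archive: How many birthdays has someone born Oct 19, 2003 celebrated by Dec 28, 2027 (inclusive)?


Birth: 2003-10-19
Reference: 2027-12-28
Year difference: 2027 - 2003 = 24
Has birthday (10-19) occurred by 12-28? Yes
Age in full years: 24

24


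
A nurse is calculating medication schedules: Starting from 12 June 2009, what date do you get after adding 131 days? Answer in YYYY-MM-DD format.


Start: 2009-06-12
Adding 131 days
Days remaining in June: 18
After June: 113 days still to add
July 2009: 31 days, 82 remaining
August 2009: 31 days, 51 remaining
September 2009: 30 days, 21 remaining
October 2009 has 31 days, need 21
Result: 2009-10-21

2009-10-21


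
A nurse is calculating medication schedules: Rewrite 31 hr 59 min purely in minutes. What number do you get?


Hours: 31
Extra minutes: 59
Minutes per hour: 60
Hours to minutes: 31 x 60 = 1860
Total: 1860 + 59 = 1919

1919


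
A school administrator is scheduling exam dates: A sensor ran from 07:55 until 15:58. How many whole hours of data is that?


Start: 07:55
End: 15:58
Hour difference: 15 - 7 = 8 hours
Minute difference: 58 - 55 = 3 minutes
Total minutes: 483
Complete hours: 483 / 60 = 8 (remainder 3)

8


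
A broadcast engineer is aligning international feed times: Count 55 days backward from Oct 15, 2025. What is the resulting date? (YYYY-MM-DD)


Start: 2025-10-15
Subtracting 55 days
Days already passed in October: 15
After going back through October: 40 more days to subtract
September 2025: 30 days, 10 remaining
August 2025 has 31 days, need 10
Result: 2025-08-21

2025-08-21


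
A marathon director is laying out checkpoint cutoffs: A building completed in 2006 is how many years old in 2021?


Birth year: 2006
Current year: 2021
Age = current year - birth year
Age = 2021 - 2006 = 15

15


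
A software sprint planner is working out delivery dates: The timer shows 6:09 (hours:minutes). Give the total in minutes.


Hours: 6
Minutes: 9
Convert hours to minutes: 6 x 60 = 360
Add remaining minutes: 360 + 9 = 369

369


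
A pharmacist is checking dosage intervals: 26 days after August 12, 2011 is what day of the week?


Start: 2011-08-12 (Friday)
Step 1 - find target date: add 26 days
  2011-08-12 + 26 days = 2011-09-07
Step 2 - day of week:
  26 mod 7 = 5
  Friday + 5 days -> Wednesday
Result: Wednesday (2011-09-07)

Wednesday


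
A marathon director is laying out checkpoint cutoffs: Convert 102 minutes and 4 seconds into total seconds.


Minutes: 102
Seconds: 4
Convert minutes to seconds: 102 x 60 = 6120
Add remaining seconds: 6120 + 4 = 6124

6124


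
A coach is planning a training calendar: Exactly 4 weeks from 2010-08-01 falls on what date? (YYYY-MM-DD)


Start: 2010-08-01
Weeks to add: 4
Convert to days: 4 x 7 = 28 days
Add 28 days to 2010-08-01
Result: 2010-08-29

2010-08-29


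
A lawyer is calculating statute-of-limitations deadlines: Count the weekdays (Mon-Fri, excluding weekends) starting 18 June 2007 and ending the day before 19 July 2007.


Start: 2007-06-18 (Monday)
End (exclusive): 2007-07-19 (Thursday)
Total calendar days: 31
Full weeks: 31 // 7 = 4 -> 20 weekdays
Remaining 3 days starting on Monday:
  Mon(w), Tue(w), Wed(w) -> 3 weekdays
Total business days: 20 + 3 = 23

23


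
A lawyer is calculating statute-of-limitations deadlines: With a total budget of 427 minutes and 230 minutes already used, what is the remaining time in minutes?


Total budget: 427 minutes
Time used: 230 minutes
Remaining: 427 - 230 = 197 minutes
Percent used: 53.9%
Percent remaining: 46.1%

197


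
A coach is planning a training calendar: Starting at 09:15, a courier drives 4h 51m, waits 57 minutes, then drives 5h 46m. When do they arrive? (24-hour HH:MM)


Depart: 09:15
Leg 1: +291 min -> 14:06
Layover: +57 min -> 15:03
Leg 2: +346 min -> 20:49
Total travel: 694 minutes = 11h 34m
Arrival: 20:49

20:49


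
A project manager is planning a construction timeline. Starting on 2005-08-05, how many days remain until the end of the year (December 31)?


Start: August 05, 2005
End: December 31, 2005
Days left in August: 26
September: 30
October: 31
November: 30
December: 31
Sum of remaining months: 122
Total: 26 + 122 = 148

148


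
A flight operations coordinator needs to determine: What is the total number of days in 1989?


Year: 1989
Check leap year rules:
Divisible by 4? No
1989 is not a leap year
Days: 365

365


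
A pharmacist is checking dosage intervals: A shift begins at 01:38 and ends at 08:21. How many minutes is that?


Start time: 01:38 = 98 minutes from midnight
End time: 08:21 = 501 minutes from midnight
Difference: 501 - 98 = 403 minutes
That is 6 hours and 43 minutes

403


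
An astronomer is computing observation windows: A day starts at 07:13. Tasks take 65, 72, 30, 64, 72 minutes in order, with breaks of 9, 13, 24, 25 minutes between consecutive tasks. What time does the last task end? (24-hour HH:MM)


Start: 07:13 = 433 min from midnight
  after task 1 (65 min): 08:18
  after break (9 min): 08:27
  after task 2 (72 min): 09:39
  after break (13 min): 09:52
  after task 3 (30 min): 10:22
  after break (24 min): 10:46
  after task 4 (64 min): 11:50
  after break (25 min): 12:15
  after task 5 (72 min): 13:27
Total elapsed: 374 minutes
End time: 13:27

13:27


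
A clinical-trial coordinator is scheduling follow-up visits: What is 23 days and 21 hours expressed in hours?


Days: 23
Extra hours: 21
Hours per day: 24
Days to hours: 23 x 24 = 552
Total: 552 + 21 = 573

573


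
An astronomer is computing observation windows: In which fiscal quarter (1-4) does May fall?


Month: May (month 5)
Q1: January-March (months 1-3)
Q2: April-June (months 4-6)
Q3: July-September (months 7-9)
Q4: October-December (months 10-12)
Month 5 falls in Q2

2


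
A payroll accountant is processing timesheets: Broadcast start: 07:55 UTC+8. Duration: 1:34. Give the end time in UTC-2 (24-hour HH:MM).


Start: 07:55 in UTC+8
Step 1 - add duration:
  minutes: 55 + 34 = 89 (carry 1h)
  hours: 7 + 1 + 1 = 9
  end in UTC+8: 09:29
Step 2 - convert UTC+8 -> UTC-2:
  offset difference: -2 - (8) = -10 hours
  9 + (-10) = -1 -> mod 24 = 23
Result: 23:29 in UTC-2

23:29


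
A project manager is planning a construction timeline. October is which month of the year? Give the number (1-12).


Calendar month order:
9. September
10. October <--
11. November
October is month number 10

10


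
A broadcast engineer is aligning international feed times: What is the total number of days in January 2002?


Month: January
Year: 2002
January is a 31-day month
Total: 31 days

31


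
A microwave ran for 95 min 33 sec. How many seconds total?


Minutes: 95
Extra seconds: 33
Seconds per minute: 60
Minutes to seconds: 95 x 60 = 5700
Total: 5700 + 33 = 5733

5733


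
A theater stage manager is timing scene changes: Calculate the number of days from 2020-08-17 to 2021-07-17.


Start date: 2020-08-17
End date: 2021-07-17
Aug 2020: +15 days
Sep 2020: +30 days
Oct 2020: +31 days
... (9 more months)
Total: 334 days

334


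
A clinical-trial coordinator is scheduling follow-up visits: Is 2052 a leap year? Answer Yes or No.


Year: 2052
Divisible by 4? 2052 / 4 = 513.0 -> Yes
Divisible by 100? 2052 / 100 = 20.52 -> No
Divisible by 4 but not 100, so it IS a leap year

Yes


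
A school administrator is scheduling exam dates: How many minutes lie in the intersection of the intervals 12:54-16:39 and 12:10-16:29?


Interval A: [774, 999] minutes from midnight
Interval B: [730, 989] minutes from midnight
Overlap start = max(774, 730) = 774
Overlap end = min(999, 989) = 989
Overlap = 989 - 774 = 215 minutes

215


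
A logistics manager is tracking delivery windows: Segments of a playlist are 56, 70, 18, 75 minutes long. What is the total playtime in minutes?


Durations: 56, 70, 18, 75
Running sum: 56
+ 70 = 126
+ 18 = 144
+ 75 = 219
Total duration: 219 minutes
That is 3 hours and 39 minutes

219


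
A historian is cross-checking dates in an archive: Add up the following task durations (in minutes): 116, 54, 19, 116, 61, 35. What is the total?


Durations: 116, 54, 19, 116, 61, 35
Running sum: 116
+ 54 = 170
+ 19 = 189
+ 116 = 305
+ 61 = 366
+ 35 = 401
Total duration: 401 minutes
That is 6 hours and 41 minutes

401


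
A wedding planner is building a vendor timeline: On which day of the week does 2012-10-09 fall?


Date: 2012-10-09
January 1, 2012 is a Sunday
Day of year: 283
Offset from Jan 1: 282 days
282 mod 7 = 2
Result: Tuesday

Tuesday


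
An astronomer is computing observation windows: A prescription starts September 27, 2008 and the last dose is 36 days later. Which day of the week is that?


Start: 2008-09-27 (Saturday)
Step 1 - find target date: add 36 days
  2008-09-27 + 36 days = 2008-11-02
Step 2 - day of week:
  36 mod 7 = 1
  Saturday + 1 days -> Sunday
Result: Sunday (2008-11-02)

Sunday


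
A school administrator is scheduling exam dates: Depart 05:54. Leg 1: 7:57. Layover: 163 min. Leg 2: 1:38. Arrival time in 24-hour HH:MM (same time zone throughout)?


Depart: 05:54
Leg 1: +477 min -> 13:51
Layover: +163 min -> 16:34
Leg 2: +98 min -> 18:12
Total travel: 738 minutes = 12h 18m
Arrival: 18:12

18:12


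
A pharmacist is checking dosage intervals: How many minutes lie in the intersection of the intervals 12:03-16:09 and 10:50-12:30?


Interval A: [723, 969] minutes from midnight
Interval B: [650, 750] minutes from midnight
Overlap start = max(723, 650) = 723
Overlap end = min(969, 750) = 750
Overlap = 750 - 723 = 27 minutes

27


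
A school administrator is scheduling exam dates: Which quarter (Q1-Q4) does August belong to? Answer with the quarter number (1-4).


Month: August (month 8)
Q1: January-March (months 1-3)
Q2: April-June (months 4-6)
Q3: July-September (months 7-9)
Q4: October-December (months 10-12)
Month 8 falls in Q3

3


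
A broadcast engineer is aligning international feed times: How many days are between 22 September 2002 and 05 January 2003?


Start date: 2002-09-22
End date: 2003-01-05
Sep 2002: +9 days
Oct 2002: +31 days
Nov 2002: +30 days
Dec 2002: +31 days
Jan 2003: +4 days
Total: 105 days

105


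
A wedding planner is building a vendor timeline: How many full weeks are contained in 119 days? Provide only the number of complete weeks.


Total days: 119
Days per week: 7
Division: 119 / 7 = 17 remainder 0
Complete weeks: 17
Remaining days: 0

17


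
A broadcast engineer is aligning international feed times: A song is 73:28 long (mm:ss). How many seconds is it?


Minutes: 73
Extra seconds: 28
Seconds per minute: 60
Minutes to seconds: 73 x 60 = 4380
Total: 4380 + 28 = 4408

4408


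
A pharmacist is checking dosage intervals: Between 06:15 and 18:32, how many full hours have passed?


Start: 06:15
End: 18:32
Hour difference: 18 - 6 = 12 hours
Minute difference: 32 - 15 = 17 minutes
Total minutes: 737
Complete hours: 737 / 60 = 12 (remainder 17)

12


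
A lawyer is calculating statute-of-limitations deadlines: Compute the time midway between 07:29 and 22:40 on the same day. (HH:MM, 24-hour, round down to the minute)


Start time: 07:29 = 449 minutes from midnight
End time: 22:40 = 1360 minutes from midnight
Sum: 449 + 1360 = 1809
Midpoint: 1809 / 2 = 904 minutes
Convert: 904 / 60 = 15 hours, 4 minutes
Result: 15:04

15:04


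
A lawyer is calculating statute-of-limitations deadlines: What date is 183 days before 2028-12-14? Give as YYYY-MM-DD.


Start: 2028-12-14
Subtracting 183 days
Days already passed in December: 14
After going back through December: 169 more days to subtract
November 2028: 30 days, 139 remaining
October 2028: 31 days, 108 remaining
September 2028: 30 days, 78 remaining
August 2028: 31 days, 47 remaining
Result: 2028-06-14

2028-06-14


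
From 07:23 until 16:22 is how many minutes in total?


Start time: 07:23 = 443 minutes from midnight
End time: 16:22 = 982 minutes from midnight
Difference: 982 - 443 = 539 minutes
That is 8 hours and 59 minutes

539


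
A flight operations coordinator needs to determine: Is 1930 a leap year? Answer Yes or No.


Year: 1930
Divisible by 4? 1930 / 4 = 482.5 -> No
Not divisible by 4, so NOT a leap year

No


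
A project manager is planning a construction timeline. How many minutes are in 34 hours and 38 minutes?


Hours: 34
Minutes: 38
Convert hours to minutes: 34 x 60 = 2040
Add remaining minutes: 2040 + 38 = 2078

2078


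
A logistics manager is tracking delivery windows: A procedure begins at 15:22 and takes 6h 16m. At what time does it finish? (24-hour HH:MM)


Start time: 15:22
Adding: 6 hours 16 minutes
Minutes: 22 + 16 = 38
Hours: 15 + 6 + 0 = 21
Result: 21:38

21:38


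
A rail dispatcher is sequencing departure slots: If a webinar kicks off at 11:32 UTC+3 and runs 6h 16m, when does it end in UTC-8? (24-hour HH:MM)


Start: 11:32 in UTC+3
Step 1 - add duration:
  minutes: 32 + 16 = 48
  hours: 11 + 6 + 0 = 17
  end in UTC+3: 17:48
Step 2 - convert UTC+3 -> UTC-8:
  offset difference: -8 - (3) = -11 hours
  17 + (-11) = 6 -> mod 24 = 6
Result: 06:48 in UTC-8

06:48


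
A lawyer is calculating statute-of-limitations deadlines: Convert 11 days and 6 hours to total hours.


Days: 11
Extra hours: 6
Hours per day: 24
Days to hours: 11 x 24 = 264
Total: 264 + 6 = 270

270


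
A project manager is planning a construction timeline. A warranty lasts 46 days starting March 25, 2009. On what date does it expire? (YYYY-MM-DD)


Start: 2009-03-25
Adding 46 days
Days remaining in March: 6
After March: 40 days still to add
April 2009: 30 days, 10 remaining
May 2009 has 31 days, need 10
Result: 2009-05-10

2009-05-10


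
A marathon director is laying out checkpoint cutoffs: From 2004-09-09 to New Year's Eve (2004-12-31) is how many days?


Start: September 09, 2004
End: December 31, 2004
Days left in September: 21
October: 31
November: 30
December: 31
Sum of remaining months: 92
Total: 21 + 92 = 113

113


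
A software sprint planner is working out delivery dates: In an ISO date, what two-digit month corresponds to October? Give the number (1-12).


Calendar month order:
9. September
10. October <--
11. November
October is month number 10

10


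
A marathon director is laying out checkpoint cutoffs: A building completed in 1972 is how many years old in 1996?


Birth year: 1972
Current year: 1996
Age = current year - birth year
Age = 1996 - 1972 = 24

24


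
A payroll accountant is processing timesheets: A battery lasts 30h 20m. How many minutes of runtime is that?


Hours: 30
Extra minutes: 20
Minutes per hour: 60
Hours to minutes: 30 x 60 = 1800
Total: 1800 + 20 = 1820

1820


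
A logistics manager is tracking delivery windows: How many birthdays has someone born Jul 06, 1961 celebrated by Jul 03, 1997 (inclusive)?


Birth: 1961-07-06
Reference: 1997-07-03
Year difference: 1997 - 1961 = 36
Has birthday (07-06) occurred by 07-03? No
Birthday not yet reached this year -> subtract 1
Age in full years: 35

35


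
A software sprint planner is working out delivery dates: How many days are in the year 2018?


Year: 2018
Check leap year rules:
Divisible by 4? No
2018 is not a leap year
Days: 365

365


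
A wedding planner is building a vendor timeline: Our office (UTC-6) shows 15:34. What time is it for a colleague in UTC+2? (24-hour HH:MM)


Local time: 15:34 at UTC-6 (offset -6h)
Target zone: UTC+2 (offset 2h)
Difference: 2 - (-6) = 8 hours
Calculation: 15 + (8) = 23
Result: 23:34

23:34


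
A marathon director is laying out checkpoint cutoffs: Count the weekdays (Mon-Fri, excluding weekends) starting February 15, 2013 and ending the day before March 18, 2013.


Start: 2013-02-15 (Friday)
End (exclusive): 2013-03-18 (Monday)
Total calendar days: 31
Full weeks: 31 // 7 = 4 -> 20 weekdays
Remaining 3 days starting on Friday:
  Fri(w), Sat(-), Sun(-) -> 1 weekdays
Total business days: 20 + 1 = 21

21


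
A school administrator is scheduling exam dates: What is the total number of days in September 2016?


Month: September
Year: 2016
September is a 30-day month
Total: 30 days

30


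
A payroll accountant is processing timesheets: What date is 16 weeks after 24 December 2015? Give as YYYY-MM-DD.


Start: 2015-12-24
Weeks to add: 16
Convert to days: 16 x 7 = 112 days
Add 112 days to 2015-12-24
Result: 2016-04-14

2016-04-14


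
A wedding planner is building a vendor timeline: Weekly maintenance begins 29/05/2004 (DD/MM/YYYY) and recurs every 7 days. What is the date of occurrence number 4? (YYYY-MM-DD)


First occurrence: 2004-05-29 (occurrence 1)
Each occurrence is 7 days after the previous.
Occurrence 4 is 3 weeks after the first.
3 weeks = 21 days
2004-05-29 + 21 days = 2004-06-19

2004-06-19


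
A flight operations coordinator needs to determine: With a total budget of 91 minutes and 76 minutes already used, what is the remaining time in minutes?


Total budget: 91 minutes
Time used: 76 minutes
Remaining: 91 - 76 = 15 minutes
Percent used: 83.5%
Percent remaining: 16.5%

15


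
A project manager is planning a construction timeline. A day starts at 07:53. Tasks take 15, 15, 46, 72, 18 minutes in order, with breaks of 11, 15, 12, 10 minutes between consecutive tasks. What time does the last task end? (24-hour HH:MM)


Start: 07:53 = 473 min from midnight
  after task 1 (15 min): 08:08
  after break (11 min): 08:19
  after task 2 (15 min): 08:34
  after break (15 min): 08:49
  after task 3 (46 min): 09:35
  after break (12 min): 09:47
  after task 4 (72 min): 10:59
  after break (10 min): 11:09
  after task 5 (18 min): 11:27
Total elapsed: 214 minutes
End time: 11:27

11:27


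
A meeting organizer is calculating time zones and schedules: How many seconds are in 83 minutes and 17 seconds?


Minutes: 83
Seconds: 17
Convert minutes to seconds: 83 x 60 = 4980
Add remaining seconds: 4980 + 17 = 4997

4997


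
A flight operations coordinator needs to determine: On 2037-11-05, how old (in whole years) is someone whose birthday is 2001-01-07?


Birth: 2001-01-07
Reference: 2037-11-05
Year difference: 2037 - 2001 = 36
Has birthday (01-07) occurred by 11-05? Yes
Age in full years: 36

36


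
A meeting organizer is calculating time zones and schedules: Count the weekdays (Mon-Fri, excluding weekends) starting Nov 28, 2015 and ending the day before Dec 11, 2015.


Start: 2015-11-28 (Saturday)
End (exclusive): 2015-12-11 (Friday)
Total calendar days: 13
Full weeks: 13 // 7 = 1 -> 5 weekdays
Remaining 6 days starting on Saturday:
  Sat(-), Sun(-), Mon(w), Tue(w), Wed(w), Thu(w) -> 4 weekdays
Total business days: 5 + 4 = 9

9


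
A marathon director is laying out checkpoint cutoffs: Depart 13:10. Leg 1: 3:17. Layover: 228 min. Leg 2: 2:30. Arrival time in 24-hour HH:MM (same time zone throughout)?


Depart: 13:10
Leg 1: +197 min -> 16:27
Layover: +228 min -> 20:15
Leg 2: +150 min -> 22:45
Total travel: 575 minutes = 9h 35m
Arrival: 22:45

22:45


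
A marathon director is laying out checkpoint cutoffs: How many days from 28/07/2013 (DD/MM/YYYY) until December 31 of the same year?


Start: July 28, 2013
End: December 31, 2013
Days left in July: 3
August: 31
September: 30
October: 31
November: 30
... plus remaining months
Sum of remaining months: 153
Total: 3 + 153 = 156

156


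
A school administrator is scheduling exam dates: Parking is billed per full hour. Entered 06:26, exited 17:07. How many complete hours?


Start: 06:26
End: 17:07
Hour difference: 17 - 6 = 11 hours
Minute difference: 7 - 26 = -19 minutes
Total minutes: 641
Complete hours: 641 / 60 = 10 (remainder 41)

10


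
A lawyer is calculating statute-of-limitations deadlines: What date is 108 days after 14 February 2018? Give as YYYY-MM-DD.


Start: 2018-02-14
Adding 108 days
Days remaining in February: 14
After February: 94 days still to add
March 2018: 31 days, 63 remaining
April 2018: 30 days, 33 remaining
May 2018: 31 days, 2 remaining
June 2018 has 30 days, need 2
Result: 2018-06-02

2018-06-02


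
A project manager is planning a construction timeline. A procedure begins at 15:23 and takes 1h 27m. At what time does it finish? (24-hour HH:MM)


Start time: 15:23
Adding: 1 hours 27 minutes
Minutes: 23 + 27 = 50
Hours: 15 + 1 + 0 = 16
Result: 16:50

16:50


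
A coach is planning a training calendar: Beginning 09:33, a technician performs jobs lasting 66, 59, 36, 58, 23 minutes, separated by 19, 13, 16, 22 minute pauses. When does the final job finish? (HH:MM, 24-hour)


Start: 09:33 = 573 min from midnight
  after task 1 (66 min): 10:39
  after break (19 min): 10:58
  after task 2 (59 min): 11:57
  after break (13 min): 12:10
  after task 3 (36 min): 12:46
  after break (16 min): 13:02
  after task 4 (58 min): 14:00
  after break (22 min): 14:22
  after task 5 (23 min): 14:45
Total elapsed: 312 minutes
End time: 14:45

14:45


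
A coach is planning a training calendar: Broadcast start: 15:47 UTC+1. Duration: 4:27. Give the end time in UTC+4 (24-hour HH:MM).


Start: 15:47 in UTC+1
Step 1 - add duration:
  minutes: 47 + 27 = 74 (carry 1h)
  hours: 15 + 4 + 1 = 20
  end in UTC+1: 20:14
Step 2 - convert UTC+1 -> UTC+4:
  offset difference: 4 - (1) = 3 hours
  20 + (3) = 23 -> mod 24 = 23
Result: 23:14 in UTC+4

23:14


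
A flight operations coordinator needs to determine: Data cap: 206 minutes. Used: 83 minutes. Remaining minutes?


Total budget: 206 minutes
Time used: 83 minutes
Remaining: 206 - 83 = 123 minutes
Percent used: 40.3%
Percent remaining: 59.7%

123


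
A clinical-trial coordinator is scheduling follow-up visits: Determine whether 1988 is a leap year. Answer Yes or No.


Year: 1988
Divisible by 4? 1988 / 4 = 497.0 -> Yes
Divisible by 100? 1988 / 100 = 19.88 -> No
Divisible by 4 but not 100, so it IS a leap year

Yes


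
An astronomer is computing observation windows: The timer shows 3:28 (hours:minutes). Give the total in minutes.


Hours: 3
Minutes: 28
Convert hours to minutes: 3 x 60 = 180
Add remaining minutes: 180 + 28 = 208

208


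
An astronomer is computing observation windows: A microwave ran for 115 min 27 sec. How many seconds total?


Minutes: 115
Extra seconds: 27
Seconds per minute: 60
Minutes to seconds: 115 x 60 = 6900
Total: 6900 + 27 = 6927

6927


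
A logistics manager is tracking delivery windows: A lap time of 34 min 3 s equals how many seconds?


Minutes: 34
Seconds: 3
Convert minutes to seconds: 34 x 60 = 2040
Add remaining seconds: 2040 + 3 = 2043

2043


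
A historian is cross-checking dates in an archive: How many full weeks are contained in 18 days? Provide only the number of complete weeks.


Total days: 18
Days per week: 7
Division: 18 / 7 = 2 remainder 4
Complete weeks: 2
Remaining days: 4

2


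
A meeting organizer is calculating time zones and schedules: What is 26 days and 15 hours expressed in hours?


Days: 26
Extra hours: 15
Hours per day: 24
Days to hours: 26 x 24 = 624
Total: 624 + 15 = 639

639


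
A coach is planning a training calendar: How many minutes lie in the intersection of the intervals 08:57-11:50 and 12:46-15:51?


Interval A: [537, 710] minutes from midnight
Interval B: [766, 951] minutes from midnight
Overlap start = max(537, 766) = 766
Overlap end = min(710, 951) = 710
End <= start, so the intervals do not overlap: 0 minutes

0


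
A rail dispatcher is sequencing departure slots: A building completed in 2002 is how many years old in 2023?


Birth year: 2002
Current year: 2023
Age = current year - birth year
Age = 2023 - 2002 = 21

21


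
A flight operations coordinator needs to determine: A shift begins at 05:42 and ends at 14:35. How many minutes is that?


Start time: 05:42 = 342 minutes from midnight
End time: 14:35 = 875 minutes from midnight
Difference: 875 - 342 = 533 minutes
That is 8 hours and 53 minutes

533


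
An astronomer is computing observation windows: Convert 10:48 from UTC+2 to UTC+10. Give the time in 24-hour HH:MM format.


Local time: 10:48 at UTC+2 (offset 2h)
Target zone: UTC+10 (offset 10h)
Difference: 10 - (2) = 8 hours
Calculation: 10 + (8) = 18
Result: 18:48

18:48


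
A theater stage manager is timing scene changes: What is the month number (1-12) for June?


Calendar month order:
5. May
6. June <--
7. July
June is month number 6

6


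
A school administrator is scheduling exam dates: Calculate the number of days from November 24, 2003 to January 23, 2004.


Start date: 2003-11-24
End date: 2004-01-23
Nov 2003: +7 days
Dec 2003: +31 days
Jan 2004: +22 days
Total: 60 days

60


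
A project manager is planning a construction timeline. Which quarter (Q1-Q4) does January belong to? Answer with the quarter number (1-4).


Month: January (month 1)
Q1: January-March (months 1-3)
Q2: April-June (months 4-6)
Q3: July-September (months 7-9)
Q4: October-December (months 10-12)
Month 1 falls in Q1

1


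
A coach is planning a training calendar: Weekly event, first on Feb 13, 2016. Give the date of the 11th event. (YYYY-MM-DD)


First occurrence: 2016-02-13 (occurrence 1)
Each occurrence is 7 days after the previous.
Occurrence 11 is 10 weeks after the first.
10 weeks = 70 days
2016-02-13 + 70 days = 2016-04-23

2016-04-23


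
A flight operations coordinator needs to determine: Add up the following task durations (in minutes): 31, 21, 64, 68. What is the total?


Durations: 31, 21, 64, 68
Running sum: 31
+ 21 = 52
+ 64 = 116
+ 68 = 184
Total duration: 184 minutes
That is 3 hours and 4 minutes

184


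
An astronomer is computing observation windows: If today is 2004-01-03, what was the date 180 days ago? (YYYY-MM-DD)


Start: 2004-01-03
Subtracting 180 days
Days already passed in January: 3
After going back through January: 177 more days to subtract
December 2003: 31 days, 146 remaining
November 2003: 30 days, 116 remaining
October 2003: 31 days, 85 remaining
September 2003: 30 days, 55 remaining
Result: 2003-07-07

2003-07-07


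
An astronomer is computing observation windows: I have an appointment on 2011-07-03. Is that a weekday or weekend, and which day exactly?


Date: 2011-07-03
January 1, 2011 is a Saturday
Day of year: 184
Offset from Jan 1: 183 days
183 mod 7 = 1
Result: Sunday

Sunday


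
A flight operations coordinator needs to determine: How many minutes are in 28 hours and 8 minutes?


Hours: 28
Extra minutes: 8
Minutes per hour: 60
Hours to minutes: 28 x 60 = 1680
Total: 1680 + 8 = 1688

1688


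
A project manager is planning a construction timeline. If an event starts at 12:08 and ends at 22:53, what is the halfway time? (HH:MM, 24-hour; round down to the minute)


Start time: 12:08 = 728 minutes from midnight
End time: 22:53 = 1373 minutes from midnight
Sum: 728 + 1373 = 2101
Midpoint: 2101 / 2 = 1050 minutes
Convert: 1050 / 60 = 17 hours, 30 minutes
Result: 17:30

17:30


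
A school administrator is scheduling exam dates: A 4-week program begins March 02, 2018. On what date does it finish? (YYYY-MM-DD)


Start: 2018-03-02
Weeks to add: 4
Convert to days: 4 x 7 = 28 days
Add 28 days to 2018-03-02
Result: 2018-03-30

2018-03-30


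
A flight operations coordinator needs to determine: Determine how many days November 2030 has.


Month: November
Year: 2030
November is a 30-day month
Total: 30 days

30


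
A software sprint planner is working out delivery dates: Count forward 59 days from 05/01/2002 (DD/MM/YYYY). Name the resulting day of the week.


Start: 2002-01-05 (Saturday)
Step 1 - find target date: add 59 days
  2002-01-05 + 59 days = 2002-03-05
Step 2 - day of week:
  59 mod 7 = 3
  Saturday + 3 days -> Tuesday
Result: Tuesday (2002-03-05)

Tuesday


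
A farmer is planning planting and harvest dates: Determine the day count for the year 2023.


Year: 2023
Check leap year rules:
Divisible by 4? No
2023 is not a leap year
Days: 365

365


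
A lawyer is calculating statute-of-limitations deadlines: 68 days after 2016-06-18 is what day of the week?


Start: 2016-06-18 (Saturday)
Step 1 - find target date: add 68 days
  2016-06-18 + 68 days = 2016-08-25
Step 2 - day of week:
  68 mod 7 = 5
  Saturday + 5 days -> Thursday
Result: Thursday (2016-08-25)

Thursday


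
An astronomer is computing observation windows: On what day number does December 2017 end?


Month: December
Year: 2017
December is a 31-day month
Total: 31 days

31


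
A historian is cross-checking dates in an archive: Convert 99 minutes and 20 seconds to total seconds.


Minutes: 99
Extra seconds: 20
Seconds per minute: 60
Minutes to seconds: 99 x 60 = 5940
Total: 5940 + 20 = 5960

5960


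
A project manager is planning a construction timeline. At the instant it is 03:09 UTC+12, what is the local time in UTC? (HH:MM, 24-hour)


Local time: 03:09 at UTC+12 (offset 12h)
Target zone: UTC (offset 0h)
Difference: 0 - (12) = -12 hours
Calculation: 3 + (-12) = -9
Wraparound: (-9) mod 24 = 15
Result: 15:09

15:09


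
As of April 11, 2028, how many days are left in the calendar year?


Start: April 11, 2028
End: December 31, 2028
Days left in April: 19
May: 31
June: 30
July: 31
August: 31
... plus remaining months
Sum of remaining months: 245
Total: 19 + 245 = 264

264


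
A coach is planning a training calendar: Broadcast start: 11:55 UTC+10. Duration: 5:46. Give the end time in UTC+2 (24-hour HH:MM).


Start: 11:55 in UTC+10
Step 1 - add duration:
  minutes: 55 + 46 = 101 (carry 1h)
  hours: 11 + 5 + 1 = 17
  end in UTC+10: 17:41
Step 2 - convert UTC+10 -> UTC+2:
  offset difference: 2 - (10) = -8 hours
  17 + (-8) = 9 -> mod 24 = 9
Result: 09:41 in UTC+2

09:41


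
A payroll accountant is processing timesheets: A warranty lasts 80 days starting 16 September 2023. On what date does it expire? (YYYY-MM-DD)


Start: 2023-09-16
Adding 80 days
Days remaining in September: 14
After September: 66 days still to add
October 2023: 31 days, 35 remaining
November 2023: 30 days, 5 remaining
December 2023 has 31 days, need 5
Result: 2023-12-05

2023-12-05


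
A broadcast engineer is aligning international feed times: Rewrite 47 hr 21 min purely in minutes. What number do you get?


Hours: 47
Extra minutes: 21
Minutes per hour: 60
Hours to minutes: 47 x 60 = 2820
Total: 2820 + 21 = 2841

2841


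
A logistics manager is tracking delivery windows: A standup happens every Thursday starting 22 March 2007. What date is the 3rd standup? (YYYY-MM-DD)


First occurrence: 2007-03-22 (occurrence 1)
Each occurrence is 7 days after the previous.
Occurrence 3 is 2 weeks after the first.
2 weeks = 14 days
2007-03-22 + 14 days = 2007-04-05

2007-04-05


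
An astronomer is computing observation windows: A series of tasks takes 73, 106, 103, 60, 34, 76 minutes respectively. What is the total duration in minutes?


Durations: 73, 106, 103, 60, 34, 76
Running sum: 73
+ 106 = 179
+ 103 = 282
+ 60 = 342
+ 34 = 376
+ 76 = 452
Total duration: 452 minutes
That is 7 hours and 32 minutes

452


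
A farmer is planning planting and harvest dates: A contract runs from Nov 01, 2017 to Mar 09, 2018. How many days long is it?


Start date: 2017-11-01
End date: 2018-03-09
Nov 2017: +30 days
Dec 2017: +31 days
Jan 2018: +31 days
Feb 2018: +28 days
Mar 2018: +8 days
Total: 128 days

128


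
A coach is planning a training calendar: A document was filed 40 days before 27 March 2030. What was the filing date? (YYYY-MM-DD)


Start: 2030-03-27
Subtracting 40 days
Days already passed in March: 27
After going back through March: 13 more days to subtract
February 2030 has 28 days, need 13
Result: 2030-02-15

2030-02-15


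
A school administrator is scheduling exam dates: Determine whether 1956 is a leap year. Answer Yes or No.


Year: 1956
Divisible by 4? 1956 / 4 = 489.0 -> Yes
Divisible by 100? 1956 / 100 = 19.56 -> No
Divisible by 4 but not 100, so it IS a leap year

Yes


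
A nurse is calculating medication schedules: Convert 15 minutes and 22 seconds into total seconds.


Minutes: 15
Seconds: 22
Convert minutes to seconds: 15 x 60 = 900
Add remaining seconds: 900 + 22 = 922

922


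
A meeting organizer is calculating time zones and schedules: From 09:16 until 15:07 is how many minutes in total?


Start time: 09:16 = 556 minutes from midnight
End time: 15:07 = 907 minutes from midnight
Difference: 907 - 556 = 351 minutes
That is 5 hours and 51 minutes

351


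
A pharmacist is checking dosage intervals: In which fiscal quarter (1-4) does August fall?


Month: August (month 8)
Q1: January-March (months 1-3)
Q2: April-June (months 4-6)
Q3: July-September (months 7-9)
Q4: October-December (months 10-12)
Month 8 falls in Q3

3


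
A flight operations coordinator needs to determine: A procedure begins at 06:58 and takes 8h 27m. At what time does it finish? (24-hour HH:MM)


Start time: 06:58
Adding: 8 hours 27 minutes
Minutes: 58 + 27 = 85
Minute overflow: 85 >= 60, so carry 1 hour, minutes = 25
Hours: 6 + 8 + 1 = 15
Result: 15:25

15:25


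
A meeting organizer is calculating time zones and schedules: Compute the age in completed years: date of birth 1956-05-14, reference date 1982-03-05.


Birth: 1956-05-14
Reference: 1982-03-05
Year difference: 1982 - 1956 = 26
Has birthday (05-14) occurred by 03-05? No
Birthday not yet reached this year -> subtract 1
Age in full years: 25

25
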